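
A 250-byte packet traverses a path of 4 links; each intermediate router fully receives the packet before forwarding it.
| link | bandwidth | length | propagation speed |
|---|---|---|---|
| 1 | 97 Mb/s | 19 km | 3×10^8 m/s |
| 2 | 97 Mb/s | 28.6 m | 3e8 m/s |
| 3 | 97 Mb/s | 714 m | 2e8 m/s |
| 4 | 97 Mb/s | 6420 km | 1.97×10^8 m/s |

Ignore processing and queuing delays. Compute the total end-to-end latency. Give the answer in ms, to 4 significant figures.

32.74 ms

L = 250 × 8 = 2000 bits.
Transmission delay per hop = L/R = 2000/97000000 = 0.0206186 ms; 4 hops → 0.0824742 ms.
Propagation delays (d/s per hop): 0.0633333, 9.53333e-05, 0.00357, 32.5888 ms; sum = 32.6558 ms.
End-to-end = 32.74 ms.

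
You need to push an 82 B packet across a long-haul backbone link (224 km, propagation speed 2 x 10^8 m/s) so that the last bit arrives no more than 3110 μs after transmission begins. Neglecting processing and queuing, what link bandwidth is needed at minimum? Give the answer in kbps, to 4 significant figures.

L = 656 bits.
Propagation delay = 224000 / 200000000 = 1120 μs.
Transmission budget = 3110 − 1120 = 1990 μs.
R ≥ L / t_tx = 656 bits / 0.00199 s = 329.6 kbps.

329.6 kbps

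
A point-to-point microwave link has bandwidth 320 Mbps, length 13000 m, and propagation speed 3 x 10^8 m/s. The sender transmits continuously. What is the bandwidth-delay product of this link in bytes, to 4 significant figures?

1733 bytes

Propagation delay = 13000 / 300000000 = 4.33333e-05 s.
BDP = R × t_prop = 320000000 × 4.33333e-05 = 13866.7 bits.
In bytes: 13866.7/8 = 1733 bytes.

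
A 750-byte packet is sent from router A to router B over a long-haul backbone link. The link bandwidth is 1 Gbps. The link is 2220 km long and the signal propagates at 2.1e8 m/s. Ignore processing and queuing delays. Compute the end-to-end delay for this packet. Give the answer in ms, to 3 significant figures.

10.6 ms

L = 750 × 8 = 6000 bits.
Transmission delay = L/R = 6000 / 1000000000 = 0.006 ms.
Propagation delay = d/s = 2220000 m / 210000000 m/s = 10.5714 ms.
Total = 10.6 ms.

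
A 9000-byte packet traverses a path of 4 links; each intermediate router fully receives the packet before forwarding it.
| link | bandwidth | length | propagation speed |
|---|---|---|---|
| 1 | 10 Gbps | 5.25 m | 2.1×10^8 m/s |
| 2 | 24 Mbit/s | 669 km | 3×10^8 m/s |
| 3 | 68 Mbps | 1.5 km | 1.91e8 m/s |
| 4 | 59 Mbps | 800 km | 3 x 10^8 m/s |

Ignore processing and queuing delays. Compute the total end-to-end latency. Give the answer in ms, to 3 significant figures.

L = 9000 × 8 = 72000 bits.
Transmission delays (L/R per hop): 0.0072, 3, 1.05882, 1.22034 ms; sum = 5.28636 ms.
Propagation delays (d/s per hop): 2.5e-05, 2.23, 0.0078534, 2.66667 ms; sum = 4.90455 ms.
End-to-end = 10.2 ms.

10.2 ms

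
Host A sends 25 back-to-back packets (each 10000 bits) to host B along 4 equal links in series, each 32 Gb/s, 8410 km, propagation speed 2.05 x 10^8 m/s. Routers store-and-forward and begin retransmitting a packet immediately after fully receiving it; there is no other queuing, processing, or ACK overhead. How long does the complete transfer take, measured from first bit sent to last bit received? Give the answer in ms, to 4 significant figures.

Per-hop transmission t_tx = L/R = 10000/32000000000 = 0.0003125 ms.
Per-hop propagation t_prop = 8410000/2.05e+08 = 41.0244 ms.
Pipeline fill: first packet needs 4·t_tx to clear all hops; remaining 24 packets each add one t_tx.
Total = (4+25-1)·t_tx + 4·t_prop = 28·0.0003125 + 4·41.0244 = 164.1 ms.

164.1 ms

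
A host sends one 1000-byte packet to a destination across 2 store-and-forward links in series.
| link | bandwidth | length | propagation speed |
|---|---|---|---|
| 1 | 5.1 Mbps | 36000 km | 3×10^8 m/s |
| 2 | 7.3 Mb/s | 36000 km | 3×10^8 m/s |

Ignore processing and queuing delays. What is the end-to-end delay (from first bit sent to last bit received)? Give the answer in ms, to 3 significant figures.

L = 1000 × 8 = 8000 bits.
Transmission delays (L/R per hop): 1.56863, 1.09589 ms; sum = 2.66452 ms.
Propagation delays (d/s per hop): 120, 120 ms; sum = 240 ms.
End-to-end = 243 ms.

243 ms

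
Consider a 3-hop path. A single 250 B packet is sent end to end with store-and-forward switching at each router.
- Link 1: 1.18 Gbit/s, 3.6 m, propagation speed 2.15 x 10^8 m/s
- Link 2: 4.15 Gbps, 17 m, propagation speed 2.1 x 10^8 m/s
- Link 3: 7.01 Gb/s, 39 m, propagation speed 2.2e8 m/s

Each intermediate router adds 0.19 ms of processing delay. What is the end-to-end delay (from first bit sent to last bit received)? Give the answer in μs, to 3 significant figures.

L = 250 × 8 = 2000 bits.
Transmission delays (L/R per hop): 1.69492, 0.481928, 0.285307 μs; sum = 2.46215 μs.
Propagation delays (d/s per hop): 0.0167442, 0.0809524, 0.177273 μs; sum = 0.274969 μs.
Processing at 2 router(s): 2 × 0.19 ms = 380 μs.
End-to-end = 383 μs.

383 μs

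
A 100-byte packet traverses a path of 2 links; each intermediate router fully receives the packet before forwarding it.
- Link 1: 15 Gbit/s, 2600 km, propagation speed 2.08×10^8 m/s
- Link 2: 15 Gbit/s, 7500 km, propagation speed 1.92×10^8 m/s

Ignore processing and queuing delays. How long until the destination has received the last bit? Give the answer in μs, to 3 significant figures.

51600 μs

L = 100 × 8 = 800 bits.
Transmission delay per hop = L/R = 800/15000000000 = 0.0533333 μs; 2 hops → 0.106667 μs.
Propagation delays (d/s per hop): 12500, 39062.5 μs; sum = 51562.5 μs.
End-to-end = 51600 μs.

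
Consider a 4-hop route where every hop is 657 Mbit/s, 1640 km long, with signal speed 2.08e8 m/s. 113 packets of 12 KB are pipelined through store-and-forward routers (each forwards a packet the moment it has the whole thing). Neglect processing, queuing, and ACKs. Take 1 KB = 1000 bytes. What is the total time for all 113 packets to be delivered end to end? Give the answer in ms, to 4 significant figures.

Per-hop transmission t_tx = L/R = 96000/657000000 = 0.146119 ms.
Per-hop propagation t_prop = 1640000/208000000 = 7.88462 ms.
Pipeline fill: first packet needs 4·t_tx to clear all hops; remaining 112 packets each add one t_tx.
Total = (4+113-1)·t_tx + 4·t_prop = 116·0.146119 + 4·7.88462 = 48.49 ms.

48.49 ms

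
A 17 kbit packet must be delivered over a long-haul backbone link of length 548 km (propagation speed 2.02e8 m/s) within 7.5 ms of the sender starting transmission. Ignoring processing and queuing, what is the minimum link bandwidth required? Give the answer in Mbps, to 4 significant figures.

3.551 Mbps

Propagation delay = 548000 / 202000000 = 2.71287 ms.
Transmission budget = 7.5 − 2.71287 = 4.78713 ms.
R ≥ L / t_tx = 17000 bits / 0.00478713 s = 3.551 Mbps.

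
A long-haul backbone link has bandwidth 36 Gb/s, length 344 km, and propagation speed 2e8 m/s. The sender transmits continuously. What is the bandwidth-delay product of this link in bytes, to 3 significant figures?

7740000 bytes

Propagation delay = 344000 / 200000000 = 0.00172 s.
BDP = R × t_prop = 36000000000 × 0.00172 = 61920000 bits.
In bytes: 61920000/8 = 7740000 bytes.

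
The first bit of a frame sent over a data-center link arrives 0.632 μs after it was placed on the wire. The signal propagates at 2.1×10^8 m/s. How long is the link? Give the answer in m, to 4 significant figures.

d = s × t_prop = 210000000 × 6.32e-07 = 132.7 m.

132.7 m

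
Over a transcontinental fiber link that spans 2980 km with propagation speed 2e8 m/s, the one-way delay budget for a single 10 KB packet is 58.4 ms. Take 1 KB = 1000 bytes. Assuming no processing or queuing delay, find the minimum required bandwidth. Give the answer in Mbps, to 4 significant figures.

L = 80000 bits.
Propagation delay = 2980000 / 200000000 = 14.9 ms.
Transmission budget = 58.4 − 14.9 = 43.5 ms.
R ≥ L / t_tx = 80000 bits / 0.0435 s = 1.839 Mbps.

1.839 Mbps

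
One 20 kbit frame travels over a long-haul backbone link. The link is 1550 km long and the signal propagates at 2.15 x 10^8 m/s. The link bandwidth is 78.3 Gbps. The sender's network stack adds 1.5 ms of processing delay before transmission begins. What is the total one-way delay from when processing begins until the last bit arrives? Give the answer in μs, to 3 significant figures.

L = 20000 bits.
Transmission delay = L/R = 20000 / 78300000000 = 0.255428 μs.
Propagation delay = d/s = 1550000 m / 215000000 m/s = 7209.3 μs.
Plus processing delay 1.5 ms = 1500 μs.
Total = 8710 μs.

8710 μs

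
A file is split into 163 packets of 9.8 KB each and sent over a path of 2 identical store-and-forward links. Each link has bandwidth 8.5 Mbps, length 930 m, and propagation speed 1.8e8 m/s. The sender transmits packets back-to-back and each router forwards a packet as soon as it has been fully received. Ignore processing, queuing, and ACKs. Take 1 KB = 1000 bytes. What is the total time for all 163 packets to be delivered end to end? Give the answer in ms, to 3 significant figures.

1510 ms

Per-hop transmission t_tx = L/R = 78400/8500000 = 9.22353 ms.
Per-hop propagation t_prop = 930/180000000 = 0.00516667 ms.
Pipeline fill: first packet needs 2·t_tx to clear all hops; remaining 162 packets each add one t_tx.
Total = (2+163-1)·t_tx + 2·t_prop = 164·9.22353 + 2·0.00516667 = 1510 ms.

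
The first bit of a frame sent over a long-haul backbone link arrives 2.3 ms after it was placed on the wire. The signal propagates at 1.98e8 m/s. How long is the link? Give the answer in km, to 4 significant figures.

455.4 km

d = s × t_prop = 198000000 × 0.0023 = 455.4 km.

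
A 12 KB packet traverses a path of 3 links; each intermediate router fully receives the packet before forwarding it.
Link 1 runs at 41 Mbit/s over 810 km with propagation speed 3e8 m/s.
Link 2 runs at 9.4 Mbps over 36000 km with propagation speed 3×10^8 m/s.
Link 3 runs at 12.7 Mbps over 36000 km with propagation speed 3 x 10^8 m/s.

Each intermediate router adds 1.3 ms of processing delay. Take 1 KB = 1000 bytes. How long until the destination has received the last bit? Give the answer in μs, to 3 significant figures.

265000 μs

L = 96000 bits.
Transmission delays (L/R per hop): 2341.46, 10212.8, 7559.06 μs; sum = 20113.3 μs.
Propagation delays (d/s per hop): 2700, 120000, 120000 μs; sum = 242700 μs.
Processing at 2 router(s): 2 × 1.3 ms = 2600 μs.
End-to-end = 265000 μs.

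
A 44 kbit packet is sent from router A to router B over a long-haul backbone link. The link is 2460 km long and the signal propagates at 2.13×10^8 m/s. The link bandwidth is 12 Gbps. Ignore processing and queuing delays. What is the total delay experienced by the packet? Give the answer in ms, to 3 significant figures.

L = 44000 bits.
Transmission delay = L/R = 44000 / 12000000000 = 0.00366667 ms.
Propagation delay = d/s = 2460000 m / 213000000 m/s = 11.5493 ms.
Total = 11.6 ms.

11.6 ms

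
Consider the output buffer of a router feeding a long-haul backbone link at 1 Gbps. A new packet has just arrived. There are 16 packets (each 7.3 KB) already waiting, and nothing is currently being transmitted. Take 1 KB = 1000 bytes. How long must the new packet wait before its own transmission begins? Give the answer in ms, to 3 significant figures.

Each queued packet: L/R = 58400/1000000000 = 0.0584 ms.
16 queued → 0.9344 ms.
Queuing delay = 0.934 ms.

0.934 ms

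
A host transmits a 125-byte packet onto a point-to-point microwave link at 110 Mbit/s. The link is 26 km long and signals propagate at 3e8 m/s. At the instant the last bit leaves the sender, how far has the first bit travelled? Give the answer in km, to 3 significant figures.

2.73 km

t_tx = L/R = 1000/110000000 = 9.09091e-06 s.
Distance = s × t_tx = 300000000 × 9.09091e-06 = 2.73 km.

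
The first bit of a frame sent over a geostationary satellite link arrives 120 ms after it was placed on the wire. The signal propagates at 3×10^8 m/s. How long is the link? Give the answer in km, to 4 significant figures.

36000 km

d = s × t_prop = 300000000 × 0.12 = 36000 km.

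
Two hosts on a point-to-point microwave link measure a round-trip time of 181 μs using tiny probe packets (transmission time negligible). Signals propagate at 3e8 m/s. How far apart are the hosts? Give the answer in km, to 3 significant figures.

One-way propagation = RTT/2 = 90.5 μs.
d = s × t = 300000000 × 9.05e-05 = 27.2 km.

27.2 km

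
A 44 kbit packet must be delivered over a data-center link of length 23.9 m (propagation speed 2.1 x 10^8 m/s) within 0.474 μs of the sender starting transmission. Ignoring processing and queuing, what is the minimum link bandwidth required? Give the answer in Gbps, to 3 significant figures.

Propagation delay = 23.9 / 210000000 = 0.11381 μs.
Transmission budget = 0.474 − 0.11381 = 0.36019 μs.
R ≥ L / t_tx = 44000 bits / 3.6019e-07 s = 122 Gbps.

122 Gbps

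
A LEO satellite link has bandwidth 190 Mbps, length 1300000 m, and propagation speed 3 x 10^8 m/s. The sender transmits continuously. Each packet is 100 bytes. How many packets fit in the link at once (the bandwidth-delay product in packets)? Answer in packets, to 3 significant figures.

Propagation delay = 1300000 / 300000000 = 0.00433333 s.
BDP = R × t_prop = 190000000 × 0.00433333 = 823333 bits.
In packets of 800 bits: 1030 packets.

1030 packets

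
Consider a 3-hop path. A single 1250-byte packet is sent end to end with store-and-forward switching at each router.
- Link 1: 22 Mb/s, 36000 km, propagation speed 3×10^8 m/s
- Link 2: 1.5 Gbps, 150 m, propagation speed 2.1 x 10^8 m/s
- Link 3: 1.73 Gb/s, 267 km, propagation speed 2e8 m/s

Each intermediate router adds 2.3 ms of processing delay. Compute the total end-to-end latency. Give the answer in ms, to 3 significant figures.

126 ms

L = 1250 × 8 = 10000 bits.
Transmission delays (L/R per hop): 0.454545, 0.00666667, 0.00578035 ms; sum = 0.466992 ms.
Propagation delays (d/s per hop): 120, 0.000714286, 1.335 ms; sum = 121.336 ms.
Processing at 2 router(s): 2 × 2.3 ms = 4.6 ms.
End-to-end = 126 ms.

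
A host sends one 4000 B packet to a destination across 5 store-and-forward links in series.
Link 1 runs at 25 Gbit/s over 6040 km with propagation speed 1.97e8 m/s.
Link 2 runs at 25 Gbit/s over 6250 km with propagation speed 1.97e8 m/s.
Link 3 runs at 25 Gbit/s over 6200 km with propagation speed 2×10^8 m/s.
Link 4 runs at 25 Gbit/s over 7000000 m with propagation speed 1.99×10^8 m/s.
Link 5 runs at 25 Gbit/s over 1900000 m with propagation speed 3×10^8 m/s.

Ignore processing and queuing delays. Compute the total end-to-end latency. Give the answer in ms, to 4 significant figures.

L = 4000 × 8 = 32000 bits.
Transmission delay per hop = L/R = 32000/25000000000 = 0.00128 ms; 5 hops → 0.0064 ms.
Propagation delays (d/s per hop): 30.6599, 31.7259, 31, 35.1759, 6.33333 ms; sum = 134.895 ms.
End-to-end = 134.9 ms.

134.9 ms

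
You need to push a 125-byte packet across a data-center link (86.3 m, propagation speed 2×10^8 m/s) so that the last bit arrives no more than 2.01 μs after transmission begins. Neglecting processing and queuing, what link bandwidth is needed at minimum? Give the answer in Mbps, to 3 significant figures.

634 Mbps

L = 1000 bits.
Propagation delay = 86.3 / 200000000 = 0.4315 μs.
Transmission budget = 2.01 − 0.4315 = 1.5785 μs.
R ≥ L / t_tx = 1000 bits / 1.5785e-06 s = 634 Mbps.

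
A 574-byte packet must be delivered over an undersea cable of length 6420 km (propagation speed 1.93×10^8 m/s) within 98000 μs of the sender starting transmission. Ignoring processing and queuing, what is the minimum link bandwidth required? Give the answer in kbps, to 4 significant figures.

L = 4592 bits.
Propagation delay = 6420000 / 193000000 = 33264.2 μs.
Transmission budget = 98000 − 33264.2 = 64735.8 μs.
R ≥ L / t_tx = 4592 bits / 0.0647358 s = 70.93 kbps.

70.93 kbps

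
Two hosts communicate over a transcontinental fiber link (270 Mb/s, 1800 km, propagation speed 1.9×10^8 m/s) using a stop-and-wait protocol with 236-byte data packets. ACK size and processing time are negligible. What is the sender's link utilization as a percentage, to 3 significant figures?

0.0369 %

t_tx = L/R = 1888/270000000 = 6.99259e-06 s.
t_prop = 1800000/190000000 = 0.00947368 s; RTT = 0.0189474 s.
Cycle = t_tx + RTT = 0.0189544 s.
Utilization = t_tx / cycle = 6.99259e-06/0.0189544 = 0.0369 %.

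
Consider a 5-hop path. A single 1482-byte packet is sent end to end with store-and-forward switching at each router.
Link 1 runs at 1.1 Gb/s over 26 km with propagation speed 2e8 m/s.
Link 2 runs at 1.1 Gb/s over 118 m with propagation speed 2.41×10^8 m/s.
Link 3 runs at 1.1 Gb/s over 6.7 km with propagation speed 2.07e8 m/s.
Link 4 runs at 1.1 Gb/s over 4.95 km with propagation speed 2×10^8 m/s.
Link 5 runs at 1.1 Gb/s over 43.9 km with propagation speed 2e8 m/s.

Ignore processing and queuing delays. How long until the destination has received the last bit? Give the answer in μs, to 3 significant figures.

461 μs

L = 1482 × 8 = 11856 bits.
Transmission delay per hop = L/R = 11856/1100000000 = 10.7782 μs; 5 hops → 53.8909 μs.
Propagation delays (d/s per hop): 130, 0.489627, 32.3671, 24.75, 219.5 μs; sum = 407.107 μs.
End-to-end = 461 μs.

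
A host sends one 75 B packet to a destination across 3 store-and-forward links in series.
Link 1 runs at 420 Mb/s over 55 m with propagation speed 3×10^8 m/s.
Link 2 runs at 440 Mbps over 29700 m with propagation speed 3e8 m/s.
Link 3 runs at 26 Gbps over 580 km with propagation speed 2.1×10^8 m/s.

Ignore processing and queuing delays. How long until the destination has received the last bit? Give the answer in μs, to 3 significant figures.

2860 μs

L = 75 × 8 = 600 bits.
Transmission delays (L/R per hop): 1.42857, 1.36364, 0.0230769 μs; sum = 2.81528 μs.
Propagation delays (d/s per hop): 0.183333, 99, 2761.9 μs; sum = 2861.09 μs.
End-to-end = 2860 μs.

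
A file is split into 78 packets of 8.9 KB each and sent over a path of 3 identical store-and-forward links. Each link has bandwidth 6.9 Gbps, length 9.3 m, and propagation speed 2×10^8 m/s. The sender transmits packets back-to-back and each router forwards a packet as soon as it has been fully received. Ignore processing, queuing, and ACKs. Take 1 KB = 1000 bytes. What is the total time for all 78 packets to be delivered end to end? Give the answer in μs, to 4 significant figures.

Per-hop transmission t_tx = L/R = 71200/6900000000 = 10.3188 μs.
Per-hop propagation t_prop = 9.3/200000000 = 0.0465 μs.
Pipeline fill: first packet needs 3·t_tx to clear all hops; remaining 77 packets each add one t_tx.
Total = (3+78-1)·t_tx + 3·t_prop = 80·10.3188 + 3·0.0465 = 825.6 μs.

825.6 μs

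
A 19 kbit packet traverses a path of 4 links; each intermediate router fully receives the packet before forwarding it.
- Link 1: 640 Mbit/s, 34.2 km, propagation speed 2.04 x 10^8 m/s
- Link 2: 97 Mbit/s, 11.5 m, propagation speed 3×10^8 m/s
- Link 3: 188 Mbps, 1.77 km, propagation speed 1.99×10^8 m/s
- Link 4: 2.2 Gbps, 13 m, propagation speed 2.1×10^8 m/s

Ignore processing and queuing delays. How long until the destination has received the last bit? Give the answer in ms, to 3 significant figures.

L = 19000 bits.
Transmission delays (L/R per hop): 0.0296875, 0.195876, 0.101064, 0.00863636 ms; sum = 0.335264 ms.
Propagation delays (d/s per hop): 0.167647, 3.83333e-05, 0.00889447, 6.19048e-05 ms; sum = 0.176642 ms.
End-to-end = 0.512 ms.

0.512 ms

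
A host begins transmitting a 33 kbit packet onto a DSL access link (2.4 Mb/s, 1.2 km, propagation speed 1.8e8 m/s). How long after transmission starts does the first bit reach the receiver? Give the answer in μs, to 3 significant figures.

First bit experiences only propagation delay: d/s = 1200/180000000 = 6.67 μs.

6.67 μs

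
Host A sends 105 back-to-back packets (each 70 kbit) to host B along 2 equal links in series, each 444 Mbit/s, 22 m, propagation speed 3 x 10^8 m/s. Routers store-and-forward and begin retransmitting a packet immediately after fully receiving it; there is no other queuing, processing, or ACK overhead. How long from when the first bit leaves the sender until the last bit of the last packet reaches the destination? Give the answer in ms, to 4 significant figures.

16.71 ms

Per-hop transmission t_tx = L/R = 70000/444000000 = 0.157658 ms.
Per-hop propagation t_prop = 22/300000000 = 7.33333e-05 ms.
Pipeline fill: first packet needs 2·t_tx to clear all hops; remaining 104 packets each add one t_tx.
Total = (2+105-1)·t_tx + 2·t_prop = 106·0.157658 + 2·7.33333e-05 = 16.71 ms.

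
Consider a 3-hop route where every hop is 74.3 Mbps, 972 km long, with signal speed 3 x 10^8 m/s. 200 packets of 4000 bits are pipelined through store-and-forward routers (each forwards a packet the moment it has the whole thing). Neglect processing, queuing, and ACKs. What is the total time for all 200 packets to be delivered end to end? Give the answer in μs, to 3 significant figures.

Per-hop transmission t_tx = L/R = 4000/74300000 = 53.8358 μs.
Per-hop propagation t_prop = 972000/300000000 = 3240 μs.
Pipeline fill: first packet needs 3·t_tx to clear all hops; remaining 199 packets each add one t_tx.
Total = (3+200-1)·t_tx + 3·t_prop = 202·53.8358 + 3·3240 = 20600 μs.

20600 μs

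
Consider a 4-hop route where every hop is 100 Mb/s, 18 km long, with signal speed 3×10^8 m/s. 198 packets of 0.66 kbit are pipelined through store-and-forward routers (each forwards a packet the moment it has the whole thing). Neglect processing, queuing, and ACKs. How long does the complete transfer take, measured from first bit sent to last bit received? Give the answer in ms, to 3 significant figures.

Per-hop transmission t_tx = L/R = 660/100000000 = 0.0066 ms.
Per-hop propagation t_prop = 18000/300000000 = 0.06 ms.
Pipeline fill: first packet needs 4·t_tx to clear all hops; remaining 197 packets each add one t_tx.
Total = (4+198-1)·t_tx + 4·t_prop = 201·0.0066 + 4·0.06 = 1.57 ms.

1.57 ms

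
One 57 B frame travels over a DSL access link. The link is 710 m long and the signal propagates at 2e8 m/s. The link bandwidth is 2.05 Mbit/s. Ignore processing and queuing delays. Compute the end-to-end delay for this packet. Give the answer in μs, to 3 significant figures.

L = 57 × 8 = 456 bits.
Transmission delay = L/R = 456 / 2.05e+06 = 222.439 μs.
Propagation delay = d/s = 710 m / 200000000 m/s = 3.55 μs.
Total = 226 μs.

226 μs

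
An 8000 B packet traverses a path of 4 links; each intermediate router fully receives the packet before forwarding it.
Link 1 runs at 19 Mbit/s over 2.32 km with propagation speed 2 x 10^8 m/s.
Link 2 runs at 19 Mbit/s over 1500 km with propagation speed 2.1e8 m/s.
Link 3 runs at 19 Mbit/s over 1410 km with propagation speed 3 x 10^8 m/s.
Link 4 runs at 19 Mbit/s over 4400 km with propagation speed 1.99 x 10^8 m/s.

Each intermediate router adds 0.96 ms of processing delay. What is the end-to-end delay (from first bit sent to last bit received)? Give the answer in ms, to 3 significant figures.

L = 8000 × 8 = 64000 bits.
Transmission delay per hop = L/R = 64000/19000000 = 3.36842 ms; 4 hops → 13.4737 ms.
Propagation delays (d/s per hop): 0.0116, 7.14286, 4.7, 22.1106 ms; sum = 33.965 ms.
Processing at 3 router(s): 3 × 0.96 ms = 2.88 ms.
End-to-end = 50.3 ms.

50.3 ms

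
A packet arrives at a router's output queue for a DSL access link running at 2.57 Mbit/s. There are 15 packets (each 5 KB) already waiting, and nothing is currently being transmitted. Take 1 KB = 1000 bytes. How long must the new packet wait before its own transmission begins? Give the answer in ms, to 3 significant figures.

233 ms

Each queued packet: L/R = 40000/2570000 = 15.5642 ms.
15 queued → 233.463 ms.
Queuing delay = 233 ms.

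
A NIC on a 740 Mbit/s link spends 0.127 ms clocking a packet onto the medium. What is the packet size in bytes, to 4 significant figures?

11750 bytes

L = R × t_tx = 740000000 b/s × 0.000127 s = 93980 bits.
In bytes: 93980 / 8 = 11750 bytes.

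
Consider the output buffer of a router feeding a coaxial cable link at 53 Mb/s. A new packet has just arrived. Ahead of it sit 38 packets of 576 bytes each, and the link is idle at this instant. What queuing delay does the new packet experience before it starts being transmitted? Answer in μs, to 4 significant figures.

Each queued packet: L/R = 4608/53000000 = 86.9434 μs.
38 queued → 3303.85 μs.
Queuing delay = 3304 μs.

3304 μs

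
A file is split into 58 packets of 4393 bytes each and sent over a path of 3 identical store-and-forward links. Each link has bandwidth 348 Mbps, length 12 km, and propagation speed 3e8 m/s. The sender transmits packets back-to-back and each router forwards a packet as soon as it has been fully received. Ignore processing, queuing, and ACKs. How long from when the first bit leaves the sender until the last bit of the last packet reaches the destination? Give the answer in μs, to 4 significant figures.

6179 μs

Per-hop transmission t_tx = L/R = 35144/348000000 = 100.989 μs.
Per-hop propagation t_prop = 12000/300000000 = 40 μs.
Pipeline fill: first packet needs 3·t_tx to clear all hops; remaining 57 packets each add one t_tx.
Total = (3+58-1)·t_tx + 3·t_prop = 60·100.989 + 3·40 = 6179 μs.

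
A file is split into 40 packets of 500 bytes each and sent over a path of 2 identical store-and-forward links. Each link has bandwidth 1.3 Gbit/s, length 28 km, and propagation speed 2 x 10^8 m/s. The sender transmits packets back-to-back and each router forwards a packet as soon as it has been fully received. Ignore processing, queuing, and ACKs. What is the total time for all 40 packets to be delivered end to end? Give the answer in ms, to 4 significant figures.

0.4062 ms

Per-hop transmission t_tx = L/R = 4000/1300000000 = 0.00307692 ms.
Per-hop propagation t_prop = 28000/200000000 = 0.14 ms.
Pipeline fill: first packet needs 2·t_tx to clear all hops; remaining 39 packets each add one t_tx.
Total = (2+40-1)·t_tx + 2·t_prop = 41·0.00307692 + 2·0.14 = 0.4062 ms.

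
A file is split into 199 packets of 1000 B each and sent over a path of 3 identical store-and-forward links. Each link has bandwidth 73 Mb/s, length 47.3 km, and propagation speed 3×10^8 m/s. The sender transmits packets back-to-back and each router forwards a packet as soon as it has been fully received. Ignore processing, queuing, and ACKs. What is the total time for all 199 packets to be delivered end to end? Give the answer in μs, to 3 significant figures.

22500 μs

Per-hop transmission t_tx = L/R = 8000/73000000 = 109.589 μs.
Per-hop propagation t_prop = 47300/300000000 = 157.667 μs.
Pipeline fill: first packet needs 3·t_tx to clear all hops; remaining 198 packets each add one t_tx.
Total = (3+199-1)·t_tx + 3·t_prop = 201·109.589 + 3·157.667 = 22500 μs.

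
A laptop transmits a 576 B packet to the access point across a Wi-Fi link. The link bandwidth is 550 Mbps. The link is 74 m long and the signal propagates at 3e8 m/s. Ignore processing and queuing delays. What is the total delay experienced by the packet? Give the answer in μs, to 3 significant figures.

L = 576 × 8 = 4608 bits.
Transmission delay = L/R = 4608 / 550000000 = 8.37818 μs.
Propagation delay = d/s = 74 m / 300000000 m/s = 0.246667 μs.
Total = 8.62 μs.

8.62 μs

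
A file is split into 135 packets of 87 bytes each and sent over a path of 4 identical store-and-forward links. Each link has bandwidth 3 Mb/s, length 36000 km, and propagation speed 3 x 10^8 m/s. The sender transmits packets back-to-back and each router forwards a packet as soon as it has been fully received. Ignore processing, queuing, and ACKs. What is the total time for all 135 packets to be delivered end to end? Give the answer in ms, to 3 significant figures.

Per-hop transmission t_tx = L/R = 696/3000000 = 0.232 ms.
Per-hop propagation t_prop = 36000000/300000000 = 120 ms.
Pipeline fill: first packet needs 4·t_tx to clear all hops; remaining 134 packets each add one t_tx.
Total = (4+135-1)·t_tx + 4·t_prop = 138·0.232 + 4·120 = 512 ms.

512 ms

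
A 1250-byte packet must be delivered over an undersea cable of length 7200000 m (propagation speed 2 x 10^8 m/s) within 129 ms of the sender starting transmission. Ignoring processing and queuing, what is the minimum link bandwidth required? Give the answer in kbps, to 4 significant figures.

L = 10000 bits.
Propagation delay = 7200000 / 200000000 = 36 ms.
Transmission budget = 129 − 36 = 93 ms.
R ≥ L / t_tx = 10000 bits / 0.093 s = 107.5 kbps.

107.5 kbps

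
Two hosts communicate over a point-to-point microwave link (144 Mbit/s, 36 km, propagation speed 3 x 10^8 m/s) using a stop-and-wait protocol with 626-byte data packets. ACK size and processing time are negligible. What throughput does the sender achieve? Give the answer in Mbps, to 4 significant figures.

18.23 Mbps

t_tx = L/R = 5008/144000000 = 3.47778e-05 s.
t_prop = 36000/300000000 = 0.00012 s; RTT = 0.00024 s.
Cycle = t_tx + RTT = 0.000274778 s.
Throughput = L / cycle = 5008 / 0.000274778 = 18.23 Mbps.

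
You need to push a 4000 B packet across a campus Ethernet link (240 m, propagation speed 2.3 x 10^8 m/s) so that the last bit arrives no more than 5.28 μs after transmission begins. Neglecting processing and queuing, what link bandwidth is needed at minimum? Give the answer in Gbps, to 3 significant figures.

L = 32000 bits.
Propagation delay = 240 / 2.3e+08 = 1.04348 μs.
Transmission budget = 5.28 − 1.04348 = 4.23652 μs.
R ≥ L / t_tx = 32000 bits / 4.23652e-06 s = 7.55 Gbps.

7.55 Gbps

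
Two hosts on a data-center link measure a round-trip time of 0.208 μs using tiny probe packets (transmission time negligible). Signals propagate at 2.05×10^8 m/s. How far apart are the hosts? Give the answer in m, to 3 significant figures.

21.3 m

One-way propagation = RTT/2 = 0.104 μs.
d = s × t = 2.05e+08 × 1.04e-07 = 21.3 m.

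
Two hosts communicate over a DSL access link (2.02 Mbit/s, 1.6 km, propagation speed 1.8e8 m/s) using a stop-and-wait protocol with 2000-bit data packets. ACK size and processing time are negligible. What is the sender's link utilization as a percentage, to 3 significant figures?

t_tx = L/R = 2000/2020000 = 0.000990099 s.
t_prop = 1600/180000000 = 8.88889e-06 s; RTT = 1.77778e-05 s.
Cycle = t_tx + RTT = 0.00100788 s.
Utilization = t_tx / cycle = 0.000990099/0.00100788 = 98.2 %.

98.2 %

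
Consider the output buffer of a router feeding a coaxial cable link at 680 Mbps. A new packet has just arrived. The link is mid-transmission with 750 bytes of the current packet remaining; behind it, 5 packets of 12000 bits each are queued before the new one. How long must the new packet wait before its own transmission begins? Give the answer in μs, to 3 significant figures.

Each queued packet: L/R = 12000/680000000 = 17.6471 μs.
5 queued → 88.2353 μs.
Plus remaining 6000 bits of current packet: 8.82353 μs.
Queuing delay = 97.1 μs.

97.1 μs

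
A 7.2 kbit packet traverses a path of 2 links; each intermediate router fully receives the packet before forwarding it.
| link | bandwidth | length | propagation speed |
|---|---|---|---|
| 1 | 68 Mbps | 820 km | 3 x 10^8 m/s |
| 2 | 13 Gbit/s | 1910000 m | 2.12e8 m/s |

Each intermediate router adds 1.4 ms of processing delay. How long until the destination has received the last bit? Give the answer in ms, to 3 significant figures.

13.2 ms

L = 7200 bits.
Transmission delays (L/R per hop): 0.105882, 0.000553846 ms; sum = 0.106436 ms.
Propagation delays (d/s per hop): 2.73333, 9.00943 ms; sum = 11.7428 ms.
Processing at 1 router(s): 1 × 1.4 ms = 1.4 ms.
End-to-end = 13.2 ms.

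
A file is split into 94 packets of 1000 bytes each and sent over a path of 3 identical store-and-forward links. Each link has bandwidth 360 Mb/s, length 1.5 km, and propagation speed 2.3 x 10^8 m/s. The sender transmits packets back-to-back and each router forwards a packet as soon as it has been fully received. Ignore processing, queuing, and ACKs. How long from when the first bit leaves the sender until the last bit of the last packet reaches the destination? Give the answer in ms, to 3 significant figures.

2.15 ms

Per-hop transmission t_tx = L/R = 8000/360000000 = 0.0222222 ms.
Per-hop propagation t_prop = 1500/2.3e+08 = 0.00652174 ms.
Pipeline fill: first packet needs 3·t_tx to clear all hops; remaining 93 packets each add one t_tx.
Total = (3+94-1)·t_tx + 3·t_prop = 96·0.0222222 + 3·0.00652174 = 2.15 ms.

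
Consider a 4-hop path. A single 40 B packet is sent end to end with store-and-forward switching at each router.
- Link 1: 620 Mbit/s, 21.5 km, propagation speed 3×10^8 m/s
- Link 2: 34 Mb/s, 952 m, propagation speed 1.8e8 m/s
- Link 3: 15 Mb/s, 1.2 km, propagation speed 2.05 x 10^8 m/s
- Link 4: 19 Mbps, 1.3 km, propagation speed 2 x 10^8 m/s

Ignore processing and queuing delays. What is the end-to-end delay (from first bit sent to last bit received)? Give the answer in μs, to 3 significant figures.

L = 40 × 8 = 320 bits.
Transmission delays (L/R per hop): 0.516129, 9.41176, 21.3333, 16.8421 μs; sum = 48.1033 μs.
Propagation delays (d/s per hop): 71.6667, 5.28889, 5.85366, 6.5 μs; sum = 89.3092 μs.
End-to-end = 137 μs.

137 μs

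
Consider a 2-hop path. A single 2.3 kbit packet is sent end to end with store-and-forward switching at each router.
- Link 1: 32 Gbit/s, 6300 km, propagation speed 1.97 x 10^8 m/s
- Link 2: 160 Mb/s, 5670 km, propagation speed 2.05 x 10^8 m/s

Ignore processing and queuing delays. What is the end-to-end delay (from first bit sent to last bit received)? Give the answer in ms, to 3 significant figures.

L = 2300 bits.
Transmission delays (L/R per hop): 7.1875e-05, 0.014375 ms; sum = 0.0144469 ms.
Propagation delays (d/s per hop): 31.9797, 27.6585 ms; sum = 59.6382 ms.
End-to-end = 59.7 ms.

59.7 ms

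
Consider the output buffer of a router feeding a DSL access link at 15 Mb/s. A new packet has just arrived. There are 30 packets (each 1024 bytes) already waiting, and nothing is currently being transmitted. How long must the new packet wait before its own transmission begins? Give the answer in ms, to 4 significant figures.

Each queued packet: L/R = 8192/15000000 = 0.546133 ms.
30 queued → 16.384 ms.
Queuing delay = 16.38 ms.

16.38 ms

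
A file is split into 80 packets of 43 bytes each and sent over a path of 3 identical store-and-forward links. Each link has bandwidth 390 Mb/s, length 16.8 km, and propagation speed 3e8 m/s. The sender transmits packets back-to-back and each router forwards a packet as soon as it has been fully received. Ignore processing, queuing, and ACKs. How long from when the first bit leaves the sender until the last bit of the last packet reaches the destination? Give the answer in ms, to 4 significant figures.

0.2403 ms

Per-hop transmission t_tx = L/R = 344/390000000 = 0.000882051 ms.
Per-hop propagation t_prop = 16800/300000000 = 0.056 ms.
Pipeline fill: first packet needs 3·t_tx to clear all hops; remaining 79 packets each add one t_tx.
Total = (3+80-1)·t_tx + 3·t_prop = 82·0.000882051 + 3·0.056 = 0.2403 ms.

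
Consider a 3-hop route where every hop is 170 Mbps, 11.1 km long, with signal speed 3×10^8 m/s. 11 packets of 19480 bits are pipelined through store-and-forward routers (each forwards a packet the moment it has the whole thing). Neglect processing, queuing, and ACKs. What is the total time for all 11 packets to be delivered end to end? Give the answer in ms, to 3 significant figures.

Per-hop transmission t_tx = L/R = 19480/170000000 = 0.114588 ms.
Per-hop propagation t_prop = 11100/300000000 = 0.037 ms.
Pipeline fill: first packet needs 3·t_tx to clear all hops; remaining 10 packets each add one t_tx.
Total = (3+11-1)·t_tx + 3·t_prop = 13·0.114588 + 3·0.037 = 1.60 ms.

1.60 ms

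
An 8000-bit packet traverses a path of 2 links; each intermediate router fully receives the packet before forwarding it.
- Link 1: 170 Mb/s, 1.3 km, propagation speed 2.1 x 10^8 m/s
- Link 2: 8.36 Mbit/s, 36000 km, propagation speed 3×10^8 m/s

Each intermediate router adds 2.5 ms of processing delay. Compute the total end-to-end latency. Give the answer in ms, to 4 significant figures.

123.5 ms

Transmission delays (L/R per hop): 0.0470588, 0.956938 ms; sum = 1.004 ms.
Propagation delays (d/s per hop): 0.00619048, 120 ms; sum = 120.006 ms.
Processing at 1 router(s): 1 × 2.5 ms = 2.5 ms.
End-to-end = 123.5 ms.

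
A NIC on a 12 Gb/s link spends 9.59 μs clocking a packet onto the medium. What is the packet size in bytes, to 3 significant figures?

14400 bytes

L = R × t_tx = 12000000000 b/s × 9.59e-06 s = 115080 bits.
In bytes: 115080 / 8 = 14400 bytes.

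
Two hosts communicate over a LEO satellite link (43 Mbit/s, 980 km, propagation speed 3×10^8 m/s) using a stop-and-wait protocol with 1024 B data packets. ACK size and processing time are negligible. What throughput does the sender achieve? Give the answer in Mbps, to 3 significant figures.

t_tx = L/R = 8192/43000000 = 0.000190512 s.
t_prop = 980000/300000000 = 0.00326667 s; RTT = 0.00653333 s.
Cycle = t_tx + RTT = 0.00672384 s.
Throughput = L / cycle = 8192 / 0.00672384 = 1.22 Mbps.

1.22 Mbps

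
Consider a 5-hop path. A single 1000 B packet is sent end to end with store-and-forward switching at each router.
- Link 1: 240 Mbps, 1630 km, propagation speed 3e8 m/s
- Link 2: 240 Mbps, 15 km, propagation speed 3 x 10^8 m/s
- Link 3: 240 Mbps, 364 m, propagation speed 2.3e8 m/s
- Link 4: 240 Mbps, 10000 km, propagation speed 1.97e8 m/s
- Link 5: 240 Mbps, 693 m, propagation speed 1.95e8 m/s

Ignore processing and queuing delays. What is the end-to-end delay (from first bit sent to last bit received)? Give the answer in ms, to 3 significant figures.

L = 1000 × 8 = 8000 bits.
Transmission delay per hop = L/R = 8000/240000000 = 0.0333333 ms; 5 hops → 0.166667 ms.
Propagation delays (d/s per hop): 5.43333, 0.05, 0.00158261, 50.7614, 0.00355385 ms; sum = 56.2499 ms.
End-to-end = 56.4 ms.

56.4 ms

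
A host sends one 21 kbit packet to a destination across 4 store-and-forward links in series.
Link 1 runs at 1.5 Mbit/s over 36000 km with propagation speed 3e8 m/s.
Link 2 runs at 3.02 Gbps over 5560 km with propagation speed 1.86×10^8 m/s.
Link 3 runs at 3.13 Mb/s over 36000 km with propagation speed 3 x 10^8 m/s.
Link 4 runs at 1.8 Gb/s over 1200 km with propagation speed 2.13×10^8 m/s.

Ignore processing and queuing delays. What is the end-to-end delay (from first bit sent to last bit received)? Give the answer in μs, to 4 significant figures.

L = 21000 bits.
Transmission delays (L/R per hop): 14000, 6.95364, 6709.27, 11.6667 μs; sum = 20727.9 μs.
Propagation delays (d/s per hop): 120000, 29892.5, 120000, 5633.8 μs; sum = 275526 μs.
End-to-end = 296300 μs.

296300 μs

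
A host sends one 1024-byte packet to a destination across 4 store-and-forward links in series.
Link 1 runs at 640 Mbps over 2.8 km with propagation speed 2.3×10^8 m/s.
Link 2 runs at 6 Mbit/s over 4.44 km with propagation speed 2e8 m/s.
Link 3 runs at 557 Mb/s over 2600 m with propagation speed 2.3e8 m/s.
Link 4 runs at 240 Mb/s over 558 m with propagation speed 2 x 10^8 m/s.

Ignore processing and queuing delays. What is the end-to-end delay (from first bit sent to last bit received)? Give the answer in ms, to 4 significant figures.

1.475 ms

L = 1024 × 8 = 8192 bits.
Transmission delays (L/R per hop): 0.0128, 1.36533, 0.0147074, 0.0341333 ms; sum = 1.42697 ms.
Propagation delays (d/s per hop): 0.0121739, 0.0222, 0.0113043, 0.00279 ms; sum = 0.0484683 ms.
End-to-end = 1.475 ms.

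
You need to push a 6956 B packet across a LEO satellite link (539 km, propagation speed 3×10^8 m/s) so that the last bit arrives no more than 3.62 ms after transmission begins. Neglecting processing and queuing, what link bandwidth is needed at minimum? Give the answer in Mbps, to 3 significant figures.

30.5 Mbps

L = 55648 bits.
Propagation delay = 539000 / 300000000 = 1.79667 ms.
Transmission budget = 3.62 − 1.79667 = 1.82333 ms.
R ≥ L / t_tx = 55648 bits / 0.00182333 s = 30.5 Mbps.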